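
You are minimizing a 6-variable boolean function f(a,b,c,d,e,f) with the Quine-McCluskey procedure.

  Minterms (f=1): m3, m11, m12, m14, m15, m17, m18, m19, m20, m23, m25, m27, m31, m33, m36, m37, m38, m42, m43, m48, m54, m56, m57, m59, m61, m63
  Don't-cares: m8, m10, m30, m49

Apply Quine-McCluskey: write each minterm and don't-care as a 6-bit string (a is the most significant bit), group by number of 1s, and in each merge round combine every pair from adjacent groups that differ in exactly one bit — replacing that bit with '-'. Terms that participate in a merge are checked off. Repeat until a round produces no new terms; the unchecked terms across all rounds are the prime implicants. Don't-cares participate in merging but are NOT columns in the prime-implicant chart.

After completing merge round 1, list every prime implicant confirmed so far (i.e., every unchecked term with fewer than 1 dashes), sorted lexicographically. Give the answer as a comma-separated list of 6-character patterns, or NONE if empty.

010100

size-2^0 implicants → 000011(✓)  001000(✓)  001010(✓)  001011(✓)  001100(✓)  001110(✓)  001111(✓)  010001(✓)  010010(✓)  010011(✓)  010100  010111(✓)  011001(✓)  011011(✓)  011110(✓)  011111(✓)  100001(✓)  100100(✓)  100101(✓)  100110(✓)  101010(✓)  101011(✓)  110000(✓)  110001(✓)  110110(✓)  111000(✓)  111001(✓)  111011(✓)  111101(✓)  111111(✓)
size-2^1 implicants → -01010(✓)  -01011(✓)  -10001(✓)  -11001(✓)  -11011(✓)  -11111(✓)  0-0011(✓)  0-1011(✓)  0-1110(✓)  0-1111(✓)  00-011(✓)  001-00(✓)  001-10(✓)  001-11(✓)  0010-0(✓)  00101-(✓)  0011-0(✓)  00111-(✓)  01-001(✓)  01-011(✓)  01-111(✓)  010-11(✓)  0100-1(✓)  01001-  011-11(✓)  0110-1(✓)  01111-(✓)  1-0001  1-0110  1-1011(✓)  100-01  1001-0  10010-  10101-(✓)  11-000(✓)  11-001(✓)  11000-(✓)  111-01(✓)  111-11(✓)  1110-1(✓)  11100-(✓)  1111-1(✓)
size-2^2 implicants → --1011  -0101-  -1-001  -11-11  -110-1  0--011  0-1-11  0-111-  001--0  001-1-  01--11  01-0-1  11-00-  111--1
Unchecked terms (primes): --1011, -0101-, -1-001, -11-11, -110-1, 0--011, 0-1-11, 0-111-, 001--0, 001-1-, 01--11, 01-0-1, 01001-, 010100, 1-0001, 1-0110, 100-01, 1001-0, 10010-, 11-00-, 111--1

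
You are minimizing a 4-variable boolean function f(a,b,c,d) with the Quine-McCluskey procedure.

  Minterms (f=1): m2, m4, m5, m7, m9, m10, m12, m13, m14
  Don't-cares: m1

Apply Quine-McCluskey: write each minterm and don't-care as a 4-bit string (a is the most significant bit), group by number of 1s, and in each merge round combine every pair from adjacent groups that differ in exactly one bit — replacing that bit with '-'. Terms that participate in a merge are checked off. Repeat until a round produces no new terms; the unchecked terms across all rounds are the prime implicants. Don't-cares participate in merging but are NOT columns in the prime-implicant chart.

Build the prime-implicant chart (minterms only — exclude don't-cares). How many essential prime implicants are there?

size-2^0 implicants → 0001(✓)  0010(✓)  0100(✓)  0101(✓)  0111(✓)  1001(✓)  1010(✓)  1100(✓)  1101(✓)  1110(✓)
size-2^1 implicants → -001(✓)  -010  -100(✓)  -101(✓)  0-01(✓)  01-1  010-(✓)  1-01(✓)  1-10  11-0  110-(✓)
size-2^2 implicants → --01  -10-
Unchecked terms (primes): --01, -010, -10-, 01-1, 1-10, 11-0
Minterm coverage:
  m2 ⊆ -010 [E]
  m4 ⊆ -10- [E]
  m5 ⊆ --01,-10-,01-1
  m7 ⊆ 01-1 [E]
  m9 ⊆ --01 [E]
  m10 ⊆ -010,1-10
  m12 ⊆ -10-,11-0
  m13 ⊆ --01,-10-
  m14 ⊆ 1-10,11-0
E = {--01, -010, -10-, 01-1}

4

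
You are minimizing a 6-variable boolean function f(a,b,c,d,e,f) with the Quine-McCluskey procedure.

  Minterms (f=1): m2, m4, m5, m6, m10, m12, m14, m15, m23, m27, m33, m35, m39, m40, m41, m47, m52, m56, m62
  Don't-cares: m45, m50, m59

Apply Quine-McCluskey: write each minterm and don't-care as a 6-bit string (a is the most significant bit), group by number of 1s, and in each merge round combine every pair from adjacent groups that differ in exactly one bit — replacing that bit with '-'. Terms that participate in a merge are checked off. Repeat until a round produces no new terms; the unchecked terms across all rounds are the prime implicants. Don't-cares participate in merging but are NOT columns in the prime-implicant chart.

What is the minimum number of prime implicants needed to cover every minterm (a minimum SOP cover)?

[col 0] 000010*, 000100*, 000101*, 000110*, 001010*, 001100*, 001110*, 001111*, 010111, 011011*, 100001*, 100011*, 100111*, 101000*, 101001*, 101101*, 101111*, 110010, 110100, 111000*, 111011*, 111110
[col 1] -01111, -11011, 00-010*, 00-100*, 00-110*, 000-10*, 0001-0*, 00010-, 001-10*, 0011-0*, 00111-, 1-1000, 10-001, 10-111, 100-11, 1000-1, 101-01, 10100-, 1011-1
[col 2] 00--10, 00-1-0
Prime implicants: -01111, -11011, 00--10, 00-1-0, 00010-, 00111-, 010111, 1-1000, 10-001, 10-111, 100-11, 1000-1, 101-01, 10100-, 1011-1, 110010, 110100, 111110
PI chart (minterm → PIs covering it):
  2 | 00--10  (sole → essential)
  4 | 00-1-0,00010-
  5 | 00010-  (sole → essential)
  6 | 00--10,00-1-0
  10 | 00--10  (sole → essential)
  12 | 00-1-0  (sole → essential)
  14 | 00--10,00-1-0,00111-
  15 | -01111,00111-
  23 | 010111  (sole → essential)
  27 | -11011  (sole → essential)
  33 | 10-001,1000-1
  35 | 100-11,1000-1
  39 | 10-111,100-11
  40 | 1-1000,10100-
  41 | 10-001,101-01,10100-
  47 | -01111,10-111,1011-1
  52 | 110100  (sole → essential)
  56 | 1-1000  (sole → essential)
  62 | 111110  (sole → essential)
Essential prime implicants: -11011, 00--10, 00-1-0, 00010-, 010111, 1-1000, 110100, 111110
Petrick residual → -01111, 10-001, 100-11
Minimum SOP uses 11 PIs: b'cdef + bcd'ef + a'b'ef' + a'b'df' + a'b'c'de' + a'bc'def + acd'e'f' + ab'd'e'f + ab'c'ef + abc'de'f' + abcdef'

11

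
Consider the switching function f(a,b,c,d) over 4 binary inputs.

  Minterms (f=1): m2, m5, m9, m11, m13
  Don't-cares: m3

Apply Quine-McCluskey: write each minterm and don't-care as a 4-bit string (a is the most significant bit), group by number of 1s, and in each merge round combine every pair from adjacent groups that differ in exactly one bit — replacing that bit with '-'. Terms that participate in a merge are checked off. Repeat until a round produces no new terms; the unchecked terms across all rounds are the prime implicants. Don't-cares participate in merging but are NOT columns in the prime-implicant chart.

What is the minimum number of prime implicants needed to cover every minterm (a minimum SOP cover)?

3

Round 0: 0010✓ 0011✓ 0101✓ 1001✓ 1011✓ 1101✓
Round 1: -011 -101 001- 1-01 10-1
PIs = {-011, -101, 001-, 1-01, 10-1}
Coverage chart:
  m2: 001- ←essential
  m5: -101 ←essential
  m9: 1-01,10-1
  m11: -011,10-1
  m13: -101,1-01
Essential: -101, 001-
Petrick residual → 10-1
Min cover (3 terms): bc'd + a'b'c + ab'd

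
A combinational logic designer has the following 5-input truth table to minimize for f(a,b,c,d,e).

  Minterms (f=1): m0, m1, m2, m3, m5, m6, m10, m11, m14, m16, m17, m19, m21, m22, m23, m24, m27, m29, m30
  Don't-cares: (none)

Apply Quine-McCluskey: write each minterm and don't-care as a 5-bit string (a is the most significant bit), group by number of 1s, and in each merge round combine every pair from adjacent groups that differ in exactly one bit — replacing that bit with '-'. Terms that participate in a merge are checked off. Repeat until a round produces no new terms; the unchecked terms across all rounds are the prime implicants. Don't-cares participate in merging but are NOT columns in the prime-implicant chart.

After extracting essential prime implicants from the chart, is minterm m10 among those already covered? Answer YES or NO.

Round 0: 00000✓ 00001✓ 00010✓ 00011✓ 00101✓ 00110✓ 01010✓ 01011✓ 01110✓ 10000✓ 10001✓ 10011✓ 10101✓ 10110✓ 10111✓ 11000✓ 11011✓ 11101✓ 11110✓
Round 1: -0000✓ -0001✓ -0011✓ -0101✓ -0110✓ -1011✓ -1110✓ 0-010✓ 0-011✓ 0-110✓ 00-01✓ 00-10✓ 000-0✓ 000-1✓ 0000-✓ 0001-✓ 01-10✓ 0101-✓ 1-000 1-011✓ 1-101 1-110✓ 10-01✓ 10-11✓ 100-1✓ 1000-✓ 101-1✓ 1011-
Round 2: --011 --110 -0-01 -00-1 -000- 0--10 0-01- 000-- 10--1
PIs = {--011, --110, -0-01, -00-1, -000-, 0--10, 0-01-, 000--, 1-000, 1-101, 10--1, 1011-}
Coverage chart:
  m0: -000-,000--
  m1: -0-01,-00-1,-000-,000--
  m2: 0--10,0-01-,000--
  m3: --011,-00-1,0-01-,000--
  m5: -0-01 ←essential
  m6: --110,0--10
  m10: 0--10,0-01-
  m11: --011,0-01-
  m14: --110,0--10
  m16: -000-,1-000
  m17: -0-01,-00-1,-000-,10--1
  m19: --011,-00-1,10--1
  m21: -0-01,1-101,10--1
  m22: --110,1011-
  m23: 10--1,1011-
  m24: 1-000 ←essential
  m27: --011 ←essential
  m29: 1-101 ←essential
  m30: --110 ←essential
Essential: --011, --110, -0-01, 1-000, 1-101

NO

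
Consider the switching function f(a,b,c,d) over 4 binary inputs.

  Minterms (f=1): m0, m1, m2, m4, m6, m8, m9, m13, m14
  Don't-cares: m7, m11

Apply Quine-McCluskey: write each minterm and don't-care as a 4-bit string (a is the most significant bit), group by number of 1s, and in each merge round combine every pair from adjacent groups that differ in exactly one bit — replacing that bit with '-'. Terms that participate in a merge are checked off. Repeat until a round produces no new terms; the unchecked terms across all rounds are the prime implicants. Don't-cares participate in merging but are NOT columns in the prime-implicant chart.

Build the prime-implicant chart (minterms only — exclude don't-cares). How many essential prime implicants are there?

4

[col 0] 0000*, 0001*, 0010*, 0100*, 0110*, 0111*, 1000*, 1001*, 1011*, 1101*, 1110*
[col 1] -000*, -001*, -110, 0-00*, 0-10*, 00-0*, 000-*, 01-0*, 011-, 1-01, 10-1, 100-*
[col 2] -00-, 0--0
Prime implicants: -00-, -110, 0--0, 011-, 1-01, 10-1
PI chart (minterm → PIs covering it):
  0 | -00-,0--0
  1 | -00-  (sole → essential)
  2 | 0--0  (sole → essential)
  4 | 0--0  (sole → essential)
  6 | -110,0--0,011-
  8 | -00-  (sole → essential)
  9 | -00-,1-01,10-1
  13 | 1-01  (sole → essential)
  14 | -110  (sole → essential)
Essential prime implicants: -00-, -110, 0--0, 1-01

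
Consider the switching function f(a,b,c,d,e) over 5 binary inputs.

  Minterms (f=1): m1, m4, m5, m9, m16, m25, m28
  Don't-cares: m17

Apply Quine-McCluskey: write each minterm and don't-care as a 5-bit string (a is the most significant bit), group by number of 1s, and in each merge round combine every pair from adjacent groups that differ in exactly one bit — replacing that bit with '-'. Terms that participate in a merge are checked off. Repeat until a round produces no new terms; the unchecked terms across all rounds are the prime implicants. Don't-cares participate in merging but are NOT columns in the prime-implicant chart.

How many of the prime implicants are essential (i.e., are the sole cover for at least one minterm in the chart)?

4

size-2^0 implicants → 00001(✓)  00100(✓)  00101(✓)  01001(✓)  10000(✓)  10001(✓)  11001(✓)  11100
size-2^1 implicants → -0001(✓)  -1001(✓)  0-001(✓)  00-01  0010-  1-001(✓)  1000-
size-2^2 implicants → --001
Unchecked terms (primes): --001, 00-01, 0010-, 1000-, 11100
Minterm coverage:
  m1 ⊆ --001,00-01
  m4 ⊆ 0010- [E]
  m5 ⊆ 00-01,0010-
  m9 ⊆ --001 [E]
  m16 ⊆ 1000- [E]
  m25 ⊆ --001 [E]
  m28 ⊆ 11100 [E]
E = {--001, 0010-, 1000-, 11100}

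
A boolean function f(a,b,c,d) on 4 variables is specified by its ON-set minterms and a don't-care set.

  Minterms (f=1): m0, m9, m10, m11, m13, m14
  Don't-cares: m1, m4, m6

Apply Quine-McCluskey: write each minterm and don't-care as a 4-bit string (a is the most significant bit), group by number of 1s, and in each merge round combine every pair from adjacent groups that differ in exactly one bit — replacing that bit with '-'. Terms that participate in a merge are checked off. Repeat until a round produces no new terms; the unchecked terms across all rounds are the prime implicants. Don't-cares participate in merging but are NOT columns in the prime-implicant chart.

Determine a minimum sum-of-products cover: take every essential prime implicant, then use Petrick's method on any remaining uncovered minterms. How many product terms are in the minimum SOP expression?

[col 0] 0000*, 0001*, 0100*, 0110*, 1001*, 1010*, 1011*, 1101*, 1110*
[col 1] -001, -110, 0-00, 000-, 01-0, 1-01, 1-10, 10-1, 101-
Prime implicants: -001, -110, 0-00, 000-, 01-0, 1-01, 1-10, 10-1, 101-
PI chart (minterm → PIs covering it):
  0 | 0-00,000-
  9 | -001,1-01,10-1
  10 | 1-10,101-
  11 | 10-1,101-
  13 | 1-01  (sole → essential)
  14 | -110,1-10
Essential prime implicants: 1-01
Petrick residual → -110, 0-00, 101-
Minimum SOP uses 4 PIs: bcd' + a'c'd' + ac'd + ab'c

4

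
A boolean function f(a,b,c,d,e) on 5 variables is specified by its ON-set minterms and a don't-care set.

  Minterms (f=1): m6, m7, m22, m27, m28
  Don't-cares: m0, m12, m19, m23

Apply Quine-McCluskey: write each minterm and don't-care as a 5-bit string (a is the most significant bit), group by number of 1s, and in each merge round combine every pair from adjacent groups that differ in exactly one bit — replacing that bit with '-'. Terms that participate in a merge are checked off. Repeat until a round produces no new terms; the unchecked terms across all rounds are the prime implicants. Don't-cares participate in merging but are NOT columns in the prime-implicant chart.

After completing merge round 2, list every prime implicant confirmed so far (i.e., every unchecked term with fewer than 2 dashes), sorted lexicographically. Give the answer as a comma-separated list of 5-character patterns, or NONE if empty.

-1100, 00000, 1-011, 10-11

size-2^0 implicants → 00000  00110(✓)  00111(✓)  01100(✓)  10011(✓)  10110(✓)  10111(✓)  11011(✓)  11100(✓)
size-2^1 implicants → -0110(✓)  -0111(✓)  -1100  0011-(✓)  1-011  10-11  1011-(✓)
size-2^2 implicants → -011-
Unchecked terms (primes): -011-, -1100, 00000, 1-011, 10-11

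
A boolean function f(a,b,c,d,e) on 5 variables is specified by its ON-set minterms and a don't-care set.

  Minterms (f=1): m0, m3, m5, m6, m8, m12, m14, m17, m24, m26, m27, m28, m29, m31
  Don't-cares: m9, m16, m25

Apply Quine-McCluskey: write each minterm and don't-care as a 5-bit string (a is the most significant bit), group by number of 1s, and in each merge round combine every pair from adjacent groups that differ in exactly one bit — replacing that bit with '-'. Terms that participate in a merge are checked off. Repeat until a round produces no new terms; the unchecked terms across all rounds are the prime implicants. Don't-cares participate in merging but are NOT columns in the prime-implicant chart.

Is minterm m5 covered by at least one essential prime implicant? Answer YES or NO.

YES

[col 0] 00000*, 00011, 00101, 00110*, 01000*, 01001*, 01100*, 01110*, 10000*, 10001*, 11000*, 11001*, 11010*, 11011*, 11100*, 11101*, 11111*
[col 1] -0000*, -1000*, -1001*, -1100*, 0-000*, 0-110, 01-00*, 0100-*, 011-0, 1-000*, 1-001*, 1000-*, 11-00*, 11-01*, 11-11*, 110-0*, 110-1*, 1100-*, 1101-*, 111-1*, 1110-*
[col 2] --000, -1-00, -100-, 1-00-, 11--1, 11-0-, 110--
Prime implicants: --000, -1-00, -100-, 0-110, 00011, 00101, 011-0, 1-00-, 11--1, 11-0-, 110--
PI chart (minterm → PIs covering it):
  0 | --000  (sole → essential)
  3 | 00011  (sole → essential)
  5 | 00101  (sole → essential)
  6 | 0-110  (sole → essential)
  8 | --000,-1-00,-100-
  12 | -1-00,011-0
  14 | 0-110,011-0
  17 | 1-00-  (sole → essential)
  24 | --000,-1-00,-100-,1-00-,11-0-,110--
  26 | 110--  (sole → essential)
  27 | 11--1,110--
  28 | -1-00,11-0-
  29 | 11--1,11-0-
  31 | 11--1  (sole → essential)
Essential prime implicants: --000, 0-110, 00011, 00101, 1-00-, 11--1, 110--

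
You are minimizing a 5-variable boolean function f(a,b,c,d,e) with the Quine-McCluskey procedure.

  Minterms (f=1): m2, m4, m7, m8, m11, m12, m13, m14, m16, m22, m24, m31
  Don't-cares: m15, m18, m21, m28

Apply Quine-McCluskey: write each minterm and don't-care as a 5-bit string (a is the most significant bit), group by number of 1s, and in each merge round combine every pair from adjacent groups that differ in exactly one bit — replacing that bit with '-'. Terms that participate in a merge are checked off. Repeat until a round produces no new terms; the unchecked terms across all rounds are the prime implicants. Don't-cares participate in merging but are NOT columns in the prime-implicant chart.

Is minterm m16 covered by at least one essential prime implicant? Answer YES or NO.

Round 0: 00010✓ 00100✓ 00111✓ 01000✓ 01011✓ 01100✓ 01101✓ 01110✓ 01111✓ 10000✓ 10010✓ 10101 10110✓ 11000✓ 11100✓ 11111✓
Round 1: -0010 -1000✓ -1100✓ -1111 0-100 0-111 01-00✓ 01-11 011-0✓ 011-1✓ 0110-✓ 0111-✓ 1-000 10-10 100-0 11-00✓
Round 2: -1-00 011--
PIs = {-0010, -1-00, -1111, 0-100, 0-111, 01-11, 011--, 1-000, 10-10, 100-0, 10101}
Coverage chart:
  m2: -0010 ←essential
  m4: 0-100 ←essential
  m7: 0-111 ←essential
  m8: -1-00 ←essential
  m11: 01-11 ←essential
  m12: -1-00,0-100,011--
  m13: 011-- ←essential
  m14: 011-- ←essential
  m16: 1-000,100-0
  m22: 10-10 ←essential
  m24: -1-00,1-000
  m31: -1111 ←essential
Essential: -0010, -1-00, -1111, 0-100, 0-111, 01-11, 011--, 10-10

NO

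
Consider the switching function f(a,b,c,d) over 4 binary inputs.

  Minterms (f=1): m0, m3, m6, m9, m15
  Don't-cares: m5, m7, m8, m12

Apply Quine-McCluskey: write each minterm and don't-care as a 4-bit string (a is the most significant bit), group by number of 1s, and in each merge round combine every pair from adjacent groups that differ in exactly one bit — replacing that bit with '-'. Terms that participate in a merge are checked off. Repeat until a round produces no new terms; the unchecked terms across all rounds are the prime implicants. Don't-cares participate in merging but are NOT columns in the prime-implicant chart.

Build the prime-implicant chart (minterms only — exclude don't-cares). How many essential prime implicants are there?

[col 0] 0000*, 0011*, 0101*, 0110*, 0111*, 1000*, 1001*, 1100*, 1111*
[col 1] -000, -111, 0-11, 01-1, 011-, 1-00, 100-
Prime implicants: -000, -111, 0-11, 01-1, 011-, 1-00, 100-
PI chart (minterm → PIs covering it):
  0 | -000  (sole → essential)
  3 | 0-11  (sole → essential)
  6 | 011-  (sole → essential)
  9 | 100-  (sole → essential)
  15 | -111  (sole → essential)
Essential prime implicants: -000, -111, 0-11, 011-, 100-

5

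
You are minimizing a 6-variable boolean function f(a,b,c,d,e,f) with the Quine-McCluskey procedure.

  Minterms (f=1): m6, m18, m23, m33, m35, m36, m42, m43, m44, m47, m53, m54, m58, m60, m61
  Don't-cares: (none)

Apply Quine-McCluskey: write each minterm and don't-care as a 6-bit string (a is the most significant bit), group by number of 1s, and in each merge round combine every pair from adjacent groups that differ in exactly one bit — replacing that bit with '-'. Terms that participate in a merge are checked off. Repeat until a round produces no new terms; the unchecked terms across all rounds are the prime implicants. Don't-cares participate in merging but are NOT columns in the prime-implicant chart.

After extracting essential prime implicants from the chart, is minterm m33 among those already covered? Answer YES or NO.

YES

[col 0] 000110, 010010, 010111, 100001*, 100011*, 100100*, 101010*, 101011*, 101100*, 101111*, 110101*, 110110, 111010*, 111100*, 111101*
[col 1] 1-1010, 1-1100, 10-011, 10-100, 1000-1, 101-11, 10101-, 11-101, 11110-
Prime implicants: 000110, 010010, 010111, 1-1010, 1-1100, 10-011, 10-100, 1000-1, 101-11, 10101-, 11-101, 110110, 11110-
PI chart (minterm → PIs covering it):
  6 | 000110  (sole → essential)
  18 | 010010  (sole → essential)
  23 | 010111  (sole → essential)
  33 | 1000-1  (sole → essential)
  35 | 10-011,1000-1
  36 | 10-100  (sole → essential)
  42 | 1-1010,10101-
  43 | 10-011,101-11,10101-
  44 | 1-1100,10-100
  47 | 101-11  (sole → essential)
  53 | 11-101  (sole → essential)
  54 | 110110  (sole → essential)
  58 | 1-1010  (sole → essential)
  60 | 1-1100,11110-
  61 | 11-101,11110-
Essential prime implicants: 000110, 010010, 010111, 1-1010, 10-100, 1000-1, 101-11, 11-101, 110110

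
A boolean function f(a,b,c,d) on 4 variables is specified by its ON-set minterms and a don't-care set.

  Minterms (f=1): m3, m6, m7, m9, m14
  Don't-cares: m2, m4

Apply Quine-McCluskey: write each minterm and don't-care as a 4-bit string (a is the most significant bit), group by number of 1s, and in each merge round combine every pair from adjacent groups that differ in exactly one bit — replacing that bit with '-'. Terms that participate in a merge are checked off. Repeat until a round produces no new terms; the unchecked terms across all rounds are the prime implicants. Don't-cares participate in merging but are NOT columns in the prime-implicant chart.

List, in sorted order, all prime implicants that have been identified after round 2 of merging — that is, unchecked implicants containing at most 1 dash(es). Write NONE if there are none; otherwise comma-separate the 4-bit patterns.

-110, 01-0, 1001

[col 0] 0010*, 0011*, 0100*, 0110*, 0111*, 1001, 1110*
[col 1] -110, 0-10*, 0-11*, 001-*, 01-0, 011-*
[col 2] 0-1-
Prime implicants: -110, 0-1-, 01-0, 1001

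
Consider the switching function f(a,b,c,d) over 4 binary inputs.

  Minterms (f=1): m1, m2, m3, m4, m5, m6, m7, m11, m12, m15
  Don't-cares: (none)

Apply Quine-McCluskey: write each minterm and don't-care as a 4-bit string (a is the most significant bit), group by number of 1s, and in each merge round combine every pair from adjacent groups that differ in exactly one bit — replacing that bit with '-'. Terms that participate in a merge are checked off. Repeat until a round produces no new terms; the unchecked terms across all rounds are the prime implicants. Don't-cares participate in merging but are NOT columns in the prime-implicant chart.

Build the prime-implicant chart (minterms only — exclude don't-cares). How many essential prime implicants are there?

Round 0: 0001✓ 0010✓ 0011✓ 0100✓ 0101✓ 0110✓ 0111✓ 1011✓ 1100✓ 1111✓
Round 1: -011✓ -100 -111✓ 0-01✓ 0-10✓ 0-11✓ 00-1✓ 001-✓ 01-0✓ 01-1✓ 010-✓ 011-✓ 1-11✓
Round 2: --11 0--1 0-1- 01--
PIs = {--11, -100, 0--1, 0-1-, 01--}
Coverage chart:
  m1: 0--1 ←essential
  m2: 0-1- ←essential
  m3: --11,0--1,0-1-
  m4: -100,01--
  m5: 0--1,01--
  m6: 0-1-,01--
  m7: --11,0--1,0-1-,01--
  m11: --11 ←essential
  m12: -100 ←essential
  m15: --11 ←essential
Essential: --11, -100, 0--1, 0-1-

4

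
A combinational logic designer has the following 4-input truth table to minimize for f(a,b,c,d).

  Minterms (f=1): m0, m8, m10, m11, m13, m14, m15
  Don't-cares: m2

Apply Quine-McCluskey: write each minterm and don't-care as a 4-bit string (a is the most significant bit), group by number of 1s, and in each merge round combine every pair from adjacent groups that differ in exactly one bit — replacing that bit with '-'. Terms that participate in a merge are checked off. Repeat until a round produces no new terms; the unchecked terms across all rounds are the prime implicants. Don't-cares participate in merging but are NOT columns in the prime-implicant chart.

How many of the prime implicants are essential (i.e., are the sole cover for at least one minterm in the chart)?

3

Round 0: 0000✓ 0010✓ 1000✓ 1010✓ 1011✓ 1101✓ 1110✓ 1111✓
Round 1: -000✓ -010✓ 00-0✓ 1-10✓ 1-11✓ 10-0✓ 101-✓ 11-1 111-✓
Round 2: -0-0 1-1-
PIs = {-0-0, 1-1-, 11-1}
Coverage chart:
  m0: -0-0 ←essential
  m8: -0-0 ←essential
  m10: -0-0,1-1-
  m11: 1-1- ←essential
  m13: 11-1 ←essential
  m14: 1-1- ←essential
  m15: 1-1-,11-1
Essential: -0-0, 1-1-, 11-1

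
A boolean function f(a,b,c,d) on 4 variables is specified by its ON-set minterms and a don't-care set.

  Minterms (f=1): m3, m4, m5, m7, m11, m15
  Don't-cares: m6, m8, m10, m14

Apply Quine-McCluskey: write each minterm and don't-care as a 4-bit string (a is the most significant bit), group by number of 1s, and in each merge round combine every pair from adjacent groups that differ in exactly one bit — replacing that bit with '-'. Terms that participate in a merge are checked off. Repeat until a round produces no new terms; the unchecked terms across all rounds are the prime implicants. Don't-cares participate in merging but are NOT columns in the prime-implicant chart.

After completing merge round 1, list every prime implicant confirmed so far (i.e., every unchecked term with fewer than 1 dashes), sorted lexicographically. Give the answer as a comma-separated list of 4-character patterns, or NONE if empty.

NONE

[col 0] 0011*, 0100*, 0101*, 0110*, 0111*, 1000*, 1010*, 1011*, 1110*, 1111*
[col 1] -011*, -110*, -111*, 0-11*, 01-0*, 01-1*, 010-*, 011-*, 1-10*, 1-11*, 10-0, 101-*, 111-*
[col 2] --11, -11-, 01--, 1-1-
Prime implicants: --11, -11-, 01--, 1-1-, 10-0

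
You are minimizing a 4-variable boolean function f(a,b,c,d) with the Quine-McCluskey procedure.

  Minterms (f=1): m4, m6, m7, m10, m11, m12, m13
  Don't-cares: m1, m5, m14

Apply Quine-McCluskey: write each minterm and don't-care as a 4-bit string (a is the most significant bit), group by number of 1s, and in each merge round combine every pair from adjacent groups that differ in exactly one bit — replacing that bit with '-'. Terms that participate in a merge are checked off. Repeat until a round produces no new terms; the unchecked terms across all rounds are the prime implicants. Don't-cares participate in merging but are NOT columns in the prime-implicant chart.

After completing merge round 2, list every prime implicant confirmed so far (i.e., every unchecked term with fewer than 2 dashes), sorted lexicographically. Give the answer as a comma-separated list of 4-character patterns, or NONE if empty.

0-01, 1-10, 101-

Round 0: 0001✓ 0100✓ 0101✓ 0110✓ 0111✓ 1010✓ 1011✓ 1100✓ 1101✓ 1110✓
Round 1: -100✓ -101✓ -110✓ 0-01 01-0✓ 01-1✓ 010-✓ 011-✓ 1-10 101- 11-0✓ 110-✓
Round 2: -1-0 -10- 01--
PIs = {-1-0, -10-, 0-01, 01--, 1-10, 101-}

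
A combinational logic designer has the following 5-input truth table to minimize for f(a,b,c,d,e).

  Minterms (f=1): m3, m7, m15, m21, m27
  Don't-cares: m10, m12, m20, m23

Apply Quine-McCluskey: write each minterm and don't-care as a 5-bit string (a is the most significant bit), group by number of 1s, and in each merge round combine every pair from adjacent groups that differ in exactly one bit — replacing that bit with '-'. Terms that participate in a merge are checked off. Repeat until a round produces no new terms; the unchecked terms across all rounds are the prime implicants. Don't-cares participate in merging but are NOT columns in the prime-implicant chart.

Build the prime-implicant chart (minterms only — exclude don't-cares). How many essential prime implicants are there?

3

size-2^0 implicants → 00011(✓)  00111(✓)  01010  01100  01111(✓)  10100(✓)  10101(✓)  10111(✓)  11011
size-2^1 implicants → -0111  0-111  00-11  101-1  1010-
Unchecked terms (primes): -0111, 0-111, 00-11, 01010, 01100, 101-1, 1010-, 11011
Minterm coverage:
  m3 ⊆ 00-11 [E]
  m7 ⊆ -0111,0-111,00-11
  m15 ⊆ 0-111 [E]
  m21 ⊆ 101-1,1010-
  m27 ⊆ 11011 [E]
E = {0-111, 00-11, 11011}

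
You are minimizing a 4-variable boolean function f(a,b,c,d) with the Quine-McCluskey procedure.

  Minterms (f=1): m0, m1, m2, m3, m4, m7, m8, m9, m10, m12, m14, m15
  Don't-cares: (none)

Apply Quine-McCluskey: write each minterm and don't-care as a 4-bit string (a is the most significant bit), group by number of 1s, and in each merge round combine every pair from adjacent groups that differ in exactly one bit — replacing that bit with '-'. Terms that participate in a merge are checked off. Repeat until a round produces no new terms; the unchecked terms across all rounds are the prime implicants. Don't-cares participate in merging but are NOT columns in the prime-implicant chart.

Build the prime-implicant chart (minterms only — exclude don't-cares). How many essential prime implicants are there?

Round 0: 0000✓ 0001✓ 0010✓ 0011✓ 0100✓ 0111✓ 1000✓ 1001✓ 1010✓ 1100✓ 1110✓ 1111✓
Round 1: -000✓ -001✓ -010✓ -100✓ -111 0-00✓ 0-11 00-0✓ 00-1✓ 000-✓ 001-✓ 1-00✓ 1-10✓ 10-0✓ 100-✓ 11-0✓ 111-
Round 2: --00 -0-0 -00- 00-- 1--0
PIs = {--00, -0-0, -00-, -111, 0-11, 00--, 1--0, 111-}
Coverage chart:
  m0: --00,-0-0,-00-,00--
  m1: -00-,00--
  m2: -0-0,00--
  m3: 0-11,00--
  m4: --00 ←essential
  m7: -111,0-11
  m8: --00,-0-0,-00-,1--0
  m9: -00- ←essential
  m10: -0-0,1--0
  m12: --00,1--0
  m14: 1--0,111-
  m15: -111,111-
Essential: --00, -00-

2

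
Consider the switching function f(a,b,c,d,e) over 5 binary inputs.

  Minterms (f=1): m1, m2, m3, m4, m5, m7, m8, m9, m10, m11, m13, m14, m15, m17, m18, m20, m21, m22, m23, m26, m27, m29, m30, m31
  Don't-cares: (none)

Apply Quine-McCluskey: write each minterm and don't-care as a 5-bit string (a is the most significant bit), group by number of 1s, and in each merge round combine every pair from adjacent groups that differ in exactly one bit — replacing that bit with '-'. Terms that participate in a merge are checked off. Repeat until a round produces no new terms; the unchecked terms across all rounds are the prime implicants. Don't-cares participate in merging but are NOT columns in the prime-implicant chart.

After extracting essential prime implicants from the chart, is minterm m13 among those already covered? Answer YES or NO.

size-2^0 implicants → 00001(✓)  00010(✓)  00011(✓)  00100(✓)  00101(✓)  00111(✓)  01000(✓)  01001(✓)  01010(✓)  01011(✓)  01101(✓)  01110(✓)  01111(✓)  10001(✓)  10010(✓)  10100(✓)  10101(✓)  10110(✓)  10111(✓)  11010(✓)  11011(✓)  11101(✓)  11110(✓)  11111(✓)
size-2^1 implicants → -0001(✓)  -0010(✓)  -0100(✓)  -0101(✓)  -0111(✓)  -1010(✓)  -1011(✓)  -1101(✓)  -1110(✓)  -1111(✓)  0-001(✓)  0-010(✓)  0-011(✓)  0-101(✓)  0-111(✓)  00-01(✓)  00-11(✓)  000-1(✓)  0001-(✓)  001-1(✓)  0010-(✓)  01-01(✓)  01-10(✓)  01-11(✓)  010-0(✓)  010-1(✓)  0100-(✓)  0101-(✓)  011-1(✓)  0111-(✓)  1-010(✓)  1-101(✓)  1-110(✓)  1-111(✓)  10-01(✓)  10-10(✓)  101-0(✓)  101-1(✓)  1010-(✓)  1011-(✓)  11-10(✓)  11-11(✓)  1101-(✓)  111-1(✓)  1111-(✓)
size-2^2 implicants → --010  --101(✓)  --111(✓)  -0-01  -01-1(✓)  -010-  -1-10(✓)  -1-11(✓)  -101-(✓)  -11-1(✓)  -111-(✓)  0--01(✓)  0--11(✓)  0-0-1(✓)  0-01-  0-1-1(✓)  00--1(✓)  01--1(✓)  01-1-(✓)  010--  1--10  1-1-1(✓)  1-11-  101--  11-1-(✓)
size-2^3 implicants → --1-1  -1-1-  0---1
Unchecked terms (primes): --010, --1-1, -0-01, -010-, -1-1-, 0---1, 0-01-, 010--, 1--10, 1-11-, 101--
Minterm coverage:
  m1 ⊆ -0-01,0---1
  m2 ⊆ --010,0-01-
  m3 ⊆ 0---1,0-01-
  m4 ⊆ -010- [E]
  m5 ⊆ --1-1,-0-01,-010-,0---1
  m7 ⊆ --1-1,0---1
  m8 ⊆ 010-- [E]
  m9 ⊆ 0---1,010--
  m10 ⊆ --010,-1-1-,0-01-,010--
  m11 ⊆ -1-1-,0---1,0-01-,010--
  m13 ⊆ --1-1,0---1
  m14 ⊆ -1-1- [E]
  m15 ⊆ --1-1,-1-1-,0---1
  m17 ⊆ -0-01 [E]
  m18 ⊆ --010,1--10
  m20 ⊆ -010-,101--
  m21 ⊆ --1-1,-0-01,-010-,101--
  m22 ⊆ 1--10,1-11-,101--
  m23 ⊆ --1-1,1-11-,101--
  m26 ⊆ --010,-1-1-,1--10
  m27 ⊆ -1-1- [E]
  m29 ⊆ --1-1 [E]
  m30 ⊆ -1-1-,1--10,1-11-
  m31 ⊆ --1-1,-1-1-,1-11-
E = {--1-1, -0-01, -010-, -1-1-, 010--}

YES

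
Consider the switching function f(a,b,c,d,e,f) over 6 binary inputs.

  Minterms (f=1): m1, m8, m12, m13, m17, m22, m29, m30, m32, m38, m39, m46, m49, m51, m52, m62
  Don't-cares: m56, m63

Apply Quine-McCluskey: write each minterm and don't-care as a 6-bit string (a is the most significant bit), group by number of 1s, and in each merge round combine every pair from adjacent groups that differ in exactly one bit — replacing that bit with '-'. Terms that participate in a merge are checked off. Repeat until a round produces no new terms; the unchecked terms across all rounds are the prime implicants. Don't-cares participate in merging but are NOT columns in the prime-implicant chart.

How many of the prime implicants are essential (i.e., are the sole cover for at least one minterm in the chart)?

8

size-2^0 implicants → 000001(✓)  001000(✓)  001100(✓)  001101(✓)  010001(✓)  010110(✓)  011101(✓)  011110(✓)  100000  100110(✓)  100111(✓)  101110(✓)  110001(✓)  110011(✓)  110100  111000  111110(✓)  111111(✓)
size-2^1 implicants → -10001  -11110  0-0001  0-1101  001-00  00110-  01-110  1-1110  10-110  10011-  1100-1  11111-
Unchecked terms (primes): -10001, -11110, 0-0001, 0-1101, 001-00, 00110-, 01-110, 1-1110, 10-110, 100000, 10011-, 1100-1, 110100, 111000, 11111-
Minterm coverage:
  m1 ⊆ 0-0001 [E]
  m8 ⊆ 001-00 [E]
  m12 ⊆ 001-00,00110-
  m13 ⊆ 0-1101,00110-
  m17 ⊆ -10001,0-0001
  m22 ⊆ 01-110 [E]
  m29 ⊆ 0-1101 [E]
  m30 ⊆ -11110,01-110
  m32 ⊆ 100000 [E]
  m38 ⊆ 10-110,10011-
  m39 ⊆ 10011- [E]
  m46 ⊆ 1-1110,10-110
  m49 ⊆ -10001,1100-1
  m51 ⊆ 1100-1 [E]
  m52 ⊆ 110100 [E]
  m62 ⊆ -11110,1-1110,11111-
E = {0-0001, 0-1101, 001-00, 01-110, 100000, 10011-, 1100-1, 110100}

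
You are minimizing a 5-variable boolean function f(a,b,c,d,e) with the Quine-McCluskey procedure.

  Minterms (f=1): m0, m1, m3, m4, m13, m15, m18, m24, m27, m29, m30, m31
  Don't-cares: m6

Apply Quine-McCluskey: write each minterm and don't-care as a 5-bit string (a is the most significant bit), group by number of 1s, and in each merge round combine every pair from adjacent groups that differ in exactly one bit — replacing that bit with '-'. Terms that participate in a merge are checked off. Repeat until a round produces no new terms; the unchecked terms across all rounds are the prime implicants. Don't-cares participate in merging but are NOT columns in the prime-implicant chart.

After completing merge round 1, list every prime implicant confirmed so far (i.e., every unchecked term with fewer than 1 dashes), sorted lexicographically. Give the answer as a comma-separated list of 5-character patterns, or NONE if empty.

[col 0] 00000*, 00001*, 00011*, 00100*, 00110*, 01101*, 01111*, 10010, 11000, 11011*, 11101*, 11110*, 11111*
[col 1] -1101*, -1111*, 00-00, 000-1, 0000-, 001-0, 011-1*, 11-11, 111-1*, 1111-
[col 2] -11-1
Prime implicants: -11-1, 00-00, 000-1, 0000-, 001-0, 10010, 11-11, 11000, 1111-

10010, 11000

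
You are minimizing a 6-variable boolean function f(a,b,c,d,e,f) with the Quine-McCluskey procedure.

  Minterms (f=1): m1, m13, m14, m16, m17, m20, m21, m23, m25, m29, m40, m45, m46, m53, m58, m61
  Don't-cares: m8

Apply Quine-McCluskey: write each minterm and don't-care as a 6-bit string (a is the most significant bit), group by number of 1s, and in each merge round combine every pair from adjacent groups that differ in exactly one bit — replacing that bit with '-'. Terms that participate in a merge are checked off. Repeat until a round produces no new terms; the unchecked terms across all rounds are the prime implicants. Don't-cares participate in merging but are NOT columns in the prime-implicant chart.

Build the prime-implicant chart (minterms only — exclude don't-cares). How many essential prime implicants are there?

9

[col 0] 000001*, 001000*, 001101*, 001110*, 010000*, 010001*, 010100*, 010101*, 010111*, 011001*, 011101*, 101000*, 101101*, 101110*, 110101*, 111010, 111101*
[col 1] -01000, -01101*, -01110, -10101*, -11101*, 0-0001, 0-1101*, 01-001*, 01-101*, 010-00*, 010-01*, 01000-*, 0101-1, 01010-*, 011-01*, 1-1101*, 11-101*
[col 2] --1101, -1-101, 01--01, 010-0-
Prime implicants: --1101, -01000, -01110, -1-101, 0-0001, 01--01, 010-0-, 0101-1, 111010
PI chart (minterm → PIs covering it):
  1 | 0-0001  (sole → essential)
  13 | --1101  (sole → essential)
  14 | -01110  (sole → essential)
  16 | 010-0-  (sole → essential)
  17 | 0-0001,01--01,010-0-
  20 | 010-0-  (sole → essential)
  21 | -1-101,01--01,010-0-,0101-1
  23 | 0101-1  (sole → essential)
  25 | 01--01  (sole → essential)
  29 | --1101,-1-101,01--01
  40 | -01000  (sole → essential)
  45 | --1101  (sole → essential)
  46 | -01110  (sole → essential)
  53 | -1-101  (sole → essential)
  58 | 111010  (sole → essential)
  61 | --1101,-1-101
Essential prime implicants: --1101, -01000, -01110, -1-101, 0-0001, 01--01, 010-0-, 0101-1, 111010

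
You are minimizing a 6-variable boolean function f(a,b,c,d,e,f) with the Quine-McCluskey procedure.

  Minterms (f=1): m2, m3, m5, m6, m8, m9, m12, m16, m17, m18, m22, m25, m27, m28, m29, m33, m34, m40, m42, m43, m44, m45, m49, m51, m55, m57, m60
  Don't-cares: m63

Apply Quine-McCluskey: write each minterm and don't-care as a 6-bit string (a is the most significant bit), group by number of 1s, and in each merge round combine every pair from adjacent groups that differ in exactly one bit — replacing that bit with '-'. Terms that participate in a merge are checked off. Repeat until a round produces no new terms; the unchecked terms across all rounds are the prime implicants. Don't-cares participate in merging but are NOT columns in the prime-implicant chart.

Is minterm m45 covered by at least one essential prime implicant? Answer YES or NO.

YES

Round 0: 000010✓ 000011✓ 000101 000110✓ 001000✓ 001001✓ 001100✓ 010000✓ 010001✓ 010010✓ 010110✓ 011001✓ 011011✓ 011100✓ 011101✓ 100001✓ 100010✓ 101000✓ 101010✓ 101011✓ 101100✓ 101101✓ 110001✓ 110011✓ 110111✓ 111001✓ 111100✓ 111111✓
Round 1: -00010 -01000✓ -01100✓ -10001✓ -11001✓ -11100✓ 0-0010✓ 0-0110✓ 0-1001 0-1100✓ 000-10✓ 00001- 001-00✓ 00100- 01-001✓ 010-10✓ 0100-0 01000- 011-01 0110-1 01110- 1-0001 1-1100✓ 10-010 101-00✓ 1010-0 10101- 10110- 11-001✓ 11-111 110-11 1100-1
Round 2: --1100 -01-00 -1-001 0-0-10
PIs = {--1100, -00010, -01-00, -1-001, 0-0-10, 0-1001, 00001-, 000101, 00100-, 0100-0, 01000-, 011-01, 0110-1, 01110-, 1-0001, 10-010, 1010-0, 10101-, 10110-, 11-111, 110-11, 1100-1}
Coverage chart:
  m2: -00010,0-0-10,00001-
  m3: 00001- ←essential
  m5: 000101 ←essential
  m6: 0-0-10 ←essential
  m8: -01-00,00100-
  m9: 0-1001,00100-
  m12: --1100,-01-00
  m16: 0100-0,01000-
  m17: -1-001,01000-
  m18: 0-0-10,0100-0
  m22: 0-0-10 ←essential
  m25: -1-001,0-1001,011-01,0110-1
  m27: 0110-1 ←essential
  m28: --1100,01110-
  m29: 011-01,01110-
  m33: 1-0001 ←essential
  m34: -00010,10-010
  m40: -01-00,1010-0
  m42: 10-010,1010-0,10101-
  m43: 10101- ←essential
  m44: --1100,-01-00,10110-
  m45: 10110- ←essential
  m49: -1-001,1-0001,1100-1
  m51: 110-11,1100-1
  m55: 11-111,110-11
  m57: -1-001 ←essential
  m60: --1100 ←essential
Essential: --1100, -1-001, 0-0-10, 00001-, 000101, 0110-1, 1-0001, 10101-, 10110-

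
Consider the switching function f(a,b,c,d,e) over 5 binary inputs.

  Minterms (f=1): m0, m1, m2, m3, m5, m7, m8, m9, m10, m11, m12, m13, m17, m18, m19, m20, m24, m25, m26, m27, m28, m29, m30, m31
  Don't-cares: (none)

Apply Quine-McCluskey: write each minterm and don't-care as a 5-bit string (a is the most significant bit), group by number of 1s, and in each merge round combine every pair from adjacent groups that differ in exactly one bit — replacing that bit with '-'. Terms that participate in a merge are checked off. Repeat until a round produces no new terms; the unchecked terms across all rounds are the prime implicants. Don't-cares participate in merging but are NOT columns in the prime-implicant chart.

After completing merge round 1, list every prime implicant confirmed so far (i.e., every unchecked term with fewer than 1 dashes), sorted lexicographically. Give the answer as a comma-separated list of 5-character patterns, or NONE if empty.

[col 0] 00000*, 00001*, 00010*, 00011*, 00101*, 00111*, 01000*, 01001*, 01010*, 01011*, 01100*, 01101*, 10001*, 10010*, 10011*, 10100*, 11000*, 11001*, 11010*, 11011*, 11100*, 11101*, 11110*, 11111*
[col 1] -0001*, -0010*, -0011*, -1000*, -1001*, -1010*, -1011*, -1100*, -1101*, 0-000*, 0-001*, 0-010*, 0-011*, 0-101*, 00-01*, 00-11*, 000-0*, 000-1*, 0000-*, 0001-*, 001-1*, 01-00*, 01-01*, 010-0*, 010-1*, 0100-*, 0101-*, 0110-*, 1-001*, 1-010*, 1-011*, 1-100, 100-1*, 1001-*, 11-00*, 11-01*, 11-10*, 11-11*, 110-0*, 110-1*, 1100-*, 1101-*, 111-0*, 111-1*, 1110-*, 1111-*
[col 2] --001*, --010*, --011*, -00-1*, -001-*, -1-00*, -1-01*, -10-0*, -10-1*, -100-*, -101-*, -110-*, 0--01, 0-0-0*, 0-0-1*, 0-00-*, 0-01-*, 00--1, 000--*, 01-0-*, 010--*, 1-0-1*, 1-01-*, 11--0*, 11--1*, 11-0-*, 11-1-*, 110--*, 111--*
[col 3] --0-1, --01-, -1-0-, -10--, 0-0--, 11---
Prime implicants: --0-1, --01-, -1-0-, -10--, 0--01, 0-0--, 00--1, 1-100, 11---

NONE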